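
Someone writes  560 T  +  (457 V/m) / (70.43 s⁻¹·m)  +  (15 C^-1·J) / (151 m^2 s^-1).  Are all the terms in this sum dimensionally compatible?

Expand each in SI base units:
  560 T:  T = Wb·m⁻² = kg·s⁻²·A⁻¹
  (457 V/m) / (70.43 s⁻¹·m):  [kg·m·s⁻³·A⁻¹] / [m·s⁻¹] = kg·s⁻²·A⁻¹
  (15 C^-1·J) / (151 m^2 s^-1):  [kg·m²·s⁻³·A⁻¹] / [m²·s⁻¹] = kg·s⁻²·A⁻¹
Every term reduces to kg·s⁻²·A⁻¹.

Yes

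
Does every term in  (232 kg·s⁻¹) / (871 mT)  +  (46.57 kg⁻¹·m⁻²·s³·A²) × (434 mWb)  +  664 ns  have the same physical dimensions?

No

Dimensions:
  (232 kg·s⁻¹) / (871 mT):  [kg·s⁻¹] / [kg·s⁻²·A⁻¹] = s·A
  (46.57 kg⁻¹·m⁻²·s³·A²) × (434 mWb):  [kg⁻¹·m⁻²·s³·A²] · [kg·m²·s⁻²·A⁻¹] = s·A
  664 ns:  s
The terms do not share a single dimension (s vs s·A).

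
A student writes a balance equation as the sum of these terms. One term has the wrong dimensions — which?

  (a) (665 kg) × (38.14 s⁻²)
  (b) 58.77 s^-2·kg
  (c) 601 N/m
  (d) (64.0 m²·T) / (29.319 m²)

Work out the base dimensions of each:
  (a) [kg] · [s⁻²] = kg·s⁻²
  (b) kg·s⁻²
  (c) N·m⁻¹ = kg·m·s⁻²·m⁻¹ = kg·s⁻²
  (d) [kg·m²·s⁻²·A⁻¹] / [m²] = kg·s⁻²·A⁻¹
All reduce to kg·s⁻² except (d), which is kg·s⁻²·A⁻¹.

(d)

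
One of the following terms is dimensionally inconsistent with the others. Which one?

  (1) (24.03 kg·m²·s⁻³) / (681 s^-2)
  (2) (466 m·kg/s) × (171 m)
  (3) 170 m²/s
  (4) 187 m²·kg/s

(3)

Reduce each to base SI dimensions:
  (1) [kg·m²·s⁻³] / [s⁻²] = kg·m²·s⁻¹
  (2) [kg·m·s⁻¹] · [m] = kg·m²·s⁻¹
  (3) m²·s⁻¹
  (4) kg·m²·s⁻¹
All reduce to kg·m²·s⁻¹ except (3), which is m²·s⁻¹.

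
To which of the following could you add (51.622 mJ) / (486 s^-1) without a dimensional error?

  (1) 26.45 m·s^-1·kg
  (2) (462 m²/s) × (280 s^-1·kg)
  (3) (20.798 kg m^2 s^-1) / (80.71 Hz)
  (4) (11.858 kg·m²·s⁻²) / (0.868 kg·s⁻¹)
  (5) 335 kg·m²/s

Reference: [kg·m²·s⁻²] / [s⁻¹] = kg·m²·s⁻¹.
Each option:
  (1) kg·m·s⁻¹
  (2) [m²·s⁻¹] · [kg·s⁻¹] = kg·m²·s⁻²
  (3) [kg·m²·s⁻¹] / [s⁻¹] = kg·m²
  (4) [kg·m²·s⁻²] / [kg·s⁻¹] = m²·s⁻¹
  (5) kg·m²·s⁻¹  ← same
Only (5) matches kg·m²·s⁻¹.

(5)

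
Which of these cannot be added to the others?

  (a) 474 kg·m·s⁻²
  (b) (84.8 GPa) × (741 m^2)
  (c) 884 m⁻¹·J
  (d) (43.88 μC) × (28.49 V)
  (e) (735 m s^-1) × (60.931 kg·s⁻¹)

(d)

Reduce each to base SI dimensions:
  (a) kg·m·s⁻²
  (b) [kg·m⁻¹·s⁻²] · [m²] = kg·m·s⁻²
  (c) J·m⁻¹ = N·m·m⁻¹ = kg·m·s⁻²
  (d) [s·A] · [kg·m²·s⁻³·A⁻¹] = kg·m²·s⁻²
  (e) [m·s⁻¹] · [kg·s⁻¹] = kg·m·s⁻²
All reduce to kg·m·s⁻² except (d), which is kg·m²·s⁻².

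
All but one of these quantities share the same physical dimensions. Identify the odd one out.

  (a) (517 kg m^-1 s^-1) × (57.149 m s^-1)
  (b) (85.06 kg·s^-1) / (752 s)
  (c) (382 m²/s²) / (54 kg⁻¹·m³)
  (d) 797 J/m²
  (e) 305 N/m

(c)

Dimensions:
  (a) [kg·m⁻¹·s⁻¹] · [m·s⁻¹] = kg·s⁻²
  (b) [kg·s⁻¹] / [s] = kg·s⁻²
  (c) [m²·s⁻²] / [kg⁻¹·m³] = kg·m⁻¹·s⁻²
  (d) J·m⁻² = N·m·m⁻² = kg·s⁻²
  (e) N·m⁻¹ = kg·m·s⁻²·m⁻¹ = kg·s⁻²
All reduce to kg·s⁻² except (c), which is kg·m⁻¹·s⁻².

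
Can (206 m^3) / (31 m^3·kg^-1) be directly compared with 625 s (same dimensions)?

Reduce each to base SI dimensions:
  (206 m^3) / (31 m^3·kg^-1):  [m³] / [kg⁻¹·m³] = kg
  625 s:  s
kg ≠ s, so they cannot be added.

No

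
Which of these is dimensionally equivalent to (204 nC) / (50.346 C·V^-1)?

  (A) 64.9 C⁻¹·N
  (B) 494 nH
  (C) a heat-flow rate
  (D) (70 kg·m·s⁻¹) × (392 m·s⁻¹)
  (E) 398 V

(E)

Reference: [s·A] / [kg⁻¹·m⁻²·s⁴·A²] = kg·m²·s⁻³·A⁻¹.
Each option:
  (A) N·C⁻¹ = kg·m·s⁻²·(s·A)⁻¹ = kg·m·s⁻³·A⁻¹
  (B) H = V·s·A⁻¹ = kg·m²·s⁻²·A⁻²
  (C) [heat-flow rate] = kg·m²·s⁻³
  (D) [kg·m·s⁻¹] · [m·s⁻¹] = kg·m²·s⁻²
  (E) V = J·C⁻¹ = kg·m²·s⁻³·A⁻¹  ← same
Only (E) matches kg·m²·s⁻³·A⁻¹.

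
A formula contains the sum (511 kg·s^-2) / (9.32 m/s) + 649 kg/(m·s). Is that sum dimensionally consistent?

Yes

Work out the base dimensions of each:
  (511 kg·s^-2) / (9.32 m/s):  [kg·s⁻²] / [m·s⁻¹] = kg·m⁻¹·s⁻¹
  649 kg/(m·s):  kg·m⁻¹·s⁻¹
Both are kg·m⁻¹·s⁻¹, so they have the same dimensions and can be added.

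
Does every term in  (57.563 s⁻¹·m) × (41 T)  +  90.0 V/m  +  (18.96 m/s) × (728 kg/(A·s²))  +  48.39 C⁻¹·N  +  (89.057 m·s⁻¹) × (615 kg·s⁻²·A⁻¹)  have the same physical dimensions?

Yes

Reduce each to base SI dimensions:
  (57.563 s⁻¹·m) × (41 T):  [m·s⁻¹] · [kg·s⁻²·A⁻¹] = kg·m·s⁻³·A⁻¹
  90.0 V/m:  V·m⁻¹ = J·C⁻¹·m⁻¹ = kg·m·s⁻³·A⁻¹
  (18.96 m/s) × (728 kg/(A·s²)):  [m·s⁻¹] · [kg·s⁻²·A⁻¹] = kg·m·s⁻³·A⁻¹
  48.39 C⁻¹·N:  N·C⁻¹ = kg·m·s⁻²·(s·A)⁻¹ = kg·m·s⁻³·A⁻¹
  (89.057 m·s⁻¹) × (615 kg·s⁻²·A⁻¹):  [m·s⁻¹] · [kg·s⁻²·A⁻¹] = kg·m·s⁻³·A⁻¹
Every term reduces to kg·m·s⁻³·A⁻¹.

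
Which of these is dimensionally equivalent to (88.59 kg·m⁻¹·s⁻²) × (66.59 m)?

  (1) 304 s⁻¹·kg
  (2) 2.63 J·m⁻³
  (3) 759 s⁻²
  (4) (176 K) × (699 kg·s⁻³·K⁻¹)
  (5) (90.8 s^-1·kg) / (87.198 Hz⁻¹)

Reference: [kg·m⁻¹·s⁻²] · [m] = kg·s⁻².
Each option:
  (1) kg·s⁻¹
  (2) J·m⁻³ = N·m·m⁻³ = kg·m⁻¹·s⁻²
  (3) s⁻²
  (4) [K] · [kg·s⁻³·K⁻¹] = kg·s⁻³
  (5) [kg·s⁻¹] / [s] = kg·s⁻²  ← same
Only (5) matches kg·s⁻².

(5)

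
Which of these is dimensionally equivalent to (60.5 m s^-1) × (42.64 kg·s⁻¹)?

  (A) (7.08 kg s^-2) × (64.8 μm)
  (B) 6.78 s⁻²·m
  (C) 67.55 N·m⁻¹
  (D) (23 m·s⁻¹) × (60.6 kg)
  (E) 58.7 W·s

Reference: [m·s⁻¹] · [kg·s⁻¹] = kg·m·s⁻².
Each option:
  (A) [kg·s⁻²] · [m] = kg·m·s⁻²  ← same
  (B) m·s⁻²
  (C) N·m⁻¹ = kg·m·s⁻²·m⁻¹ = kg·s⁻²
  (D) [m·s⁻¹] · [kg] = kg·m·s⁻¹
  (E) W·s = J·s⁻¹·s = kg·m²·s⁻²
Only (A) matches kg·m·s⁻².

(A)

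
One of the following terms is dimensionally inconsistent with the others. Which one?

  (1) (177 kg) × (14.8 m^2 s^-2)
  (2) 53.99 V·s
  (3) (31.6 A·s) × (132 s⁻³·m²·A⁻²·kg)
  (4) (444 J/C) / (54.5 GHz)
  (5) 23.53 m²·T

(1)

Expand each in SI base units:
  (1) [kg] · [m²·s⁻²] = kg·m²·s⁻²
  (2) V·s = J·C⁻¹·s = kg·m²·s⁻²·A⁻¹
  (3) [s·A] · [kg·m²·s⁻³·A⁻²] = kg·m²·s⁻²·A⁻¹
  (4) [kg·m²·s⁻³·A⁻¹] / [s⁻¹] = kg·m²·s⁻²·A⁻¹
  (5) T·m² = Wb·m⁻²·m² = kg·m²·s⁻²·A⁻¹
All reduce to kg·m²·s⁻²·A⁻¹ except (1), which is kg·m²·s⁻².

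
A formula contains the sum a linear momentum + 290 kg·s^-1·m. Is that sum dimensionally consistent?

Yes

Work out the base dimensions of each:
  a linear momentum:  [linear momentum] = kg·m·s⁻¹
  290 kg·s^-1·m:  kg·m·s⁻¹
Both are kg·m·s⁻¹, so they have the same dimensions and can be added.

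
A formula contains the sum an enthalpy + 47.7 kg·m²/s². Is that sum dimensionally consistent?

Yes

Work out the base dimensions of each:
  an enthalpy:  [enthalpy] = kg·m²·s⁻²
  47.7 kg·m²/s²:  kg·m²·s⁻²
Both are kg·m²·s⁻², so they have the same dimensions and can be added.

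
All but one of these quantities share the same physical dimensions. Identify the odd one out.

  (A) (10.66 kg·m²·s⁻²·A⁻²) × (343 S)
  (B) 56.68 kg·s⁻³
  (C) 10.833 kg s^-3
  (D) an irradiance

(A)

In SI base units:
  (A) [kg·m²·s⁻²·A⁻²] · [kg⁻¹·m⁻²·s³·A²] = s
  (B) kg·s⁻³
  (C) kg·s⁻³
  (D) [irradiance] = kg·s⁻³
All reduce to kg·s⁻³ except (A), which is s.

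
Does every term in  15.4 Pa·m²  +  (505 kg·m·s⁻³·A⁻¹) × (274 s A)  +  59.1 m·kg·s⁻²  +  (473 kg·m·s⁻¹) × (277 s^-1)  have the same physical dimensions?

Yes

Dimensions:
  15.4 Pa·m²:  Pa·m² = N·m⁻²·m² = kg·m·s⁻²
  (505 kg·m·s⁻³·A⁻¹) × (274 s A):  [kg·m·s⁻³·A⁻¹] · [s·A] = kg·m·s⁻²
  59.1 m·kg·s⁻²:  kg·m·s⁻²
  (473 kg·m·s⁻¹) × (277 s^-1):  [kg·m·s⁻¹] · [s⁻¹] = kg·m·s⁻²
Every term reduces to kg·m·s⁻².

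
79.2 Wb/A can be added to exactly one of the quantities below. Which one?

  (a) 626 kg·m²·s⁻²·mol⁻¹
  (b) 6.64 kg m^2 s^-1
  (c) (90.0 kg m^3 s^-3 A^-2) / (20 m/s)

Reference: Wb·A⁻¹ = V·s·A⁻¹ = kg·m²·s⁻²·A⁻².
Each option:
  (a) kg·m²·s⁻²·mol⁻¹
  (b) kg·m²·s⁻¹
  (c) [kg·m³·s⁻³·A⁻²] / [m·s⁻¹] = kg·m²·s⁻²·A⁻²  ← same
Only (c) matches kg·m²·s⁻²·A⁻².

(c)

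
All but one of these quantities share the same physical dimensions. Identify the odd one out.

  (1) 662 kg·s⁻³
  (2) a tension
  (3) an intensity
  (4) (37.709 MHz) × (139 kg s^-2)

(2)

In SI base units:
  (1) kg·s⁻³
  (2) [tension] = kg·m·s⁻²
  (3) [intensity] = kg·s⁻³
  (4) [s⁻¹] · [kg·s⁻²] = kg·s⁻³
All reduce to kg·s⁻³ except (2), which is kg·m·s⁻².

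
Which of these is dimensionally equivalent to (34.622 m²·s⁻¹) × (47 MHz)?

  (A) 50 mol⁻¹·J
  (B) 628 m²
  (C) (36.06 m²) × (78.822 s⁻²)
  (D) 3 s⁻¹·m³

Reference: [m²·s⁻¹] · [s⁻¹] = m²·s⁻².
Each option:
  (A) J·mol⁻¹ = N·m·mol⁻¹ = kg·m²·s⁻²·mol⁻¹
  (B) m²
  (C) [m²] · [s⁻²] = m²·s⁻²  ← same
  (D) m³·s⁻¹
Only (C) matches m²·s⁻².

(C)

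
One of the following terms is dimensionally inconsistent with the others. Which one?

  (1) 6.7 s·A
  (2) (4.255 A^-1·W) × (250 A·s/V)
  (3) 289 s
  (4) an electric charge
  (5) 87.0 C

(3)

Reduce each to base SI dimensions:
  (1) A·s = s·A
  (2) [kg·m²·s⁻³·A⁻¹] · [kg⁻¹·m⁻²·s⁴·A²] = s·A
  (3) s
  (4) [electric charge] = s·A
  (5) C = s·A
All reduce to s·A except (3), which is s.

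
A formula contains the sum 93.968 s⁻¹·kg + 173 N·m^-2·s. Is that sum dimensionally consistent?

No

Dimensions:
  93.968 s⁻¹·kg:  kg·s⁻¹
  173 N·m^-2·s:  N·s·m⁻² = kg·m·s⁻²·s·m⁻² = kg·m⁻¹·s⁻¹
kg·s⁻¹ ≠ kg·m⁻¹·s⁻¹, so they cannot be added.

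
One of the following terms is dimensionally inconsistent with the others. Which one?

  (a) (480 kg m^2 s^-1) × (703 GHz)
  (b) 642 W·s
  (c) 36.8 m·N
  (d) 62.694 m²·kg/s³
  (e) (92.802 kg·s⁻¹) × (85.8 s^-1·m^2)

Dimensions:
  (a) [kg·m²·s⁻¹] · [s⁻¹] = kg·m²·s⁻²
  (b) W·s = J·s⁻¹·s = kg·m²·s⁻²
  (c) N·m = kg·m·s⁻²·m = kg·m²·s⁻²
  (d) kg·m²·s⁻³
  (e) [kg·s⁻¹] · [m²·s⁻¹] = kg·m²·s⁻²
All reduce to kg·m²·s⁻² except (d), which is kg·m²·s⁻³.

(d)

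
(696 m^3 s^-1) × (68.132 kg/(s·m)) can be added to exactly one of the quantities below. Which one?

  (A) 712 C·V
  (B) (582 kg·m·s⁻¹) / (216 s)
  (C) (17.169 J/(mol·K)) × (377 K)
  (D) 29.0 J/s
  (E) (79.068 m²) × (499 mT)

(A)

Reference: [m³·s⁻¹] · [kg·m⁻¹·s⁻¹] = kg·m²·s⁻².
Each option:
  (A) C·V = s·A·J·C⁻¹ = kg·m²·s⁻²  ← same
  (B) [kg·m·s⁻¹] / [s] = kg·m·s⁻²
  (C) [kg·m²·s⁻²·K⁻¹·mol⁻¹] · [K] = kg·m²·s⁻²·mol⁻¹
  (D) J·s⁻¹ = N·m·s⁻¹ = kg·m²·s⁻³
  (E) [m²] · [kg·s⁻²·A⁻¹] = kg·m²·s⁻²·A⁻¹
Only (A) matches kg·m²·s⁻².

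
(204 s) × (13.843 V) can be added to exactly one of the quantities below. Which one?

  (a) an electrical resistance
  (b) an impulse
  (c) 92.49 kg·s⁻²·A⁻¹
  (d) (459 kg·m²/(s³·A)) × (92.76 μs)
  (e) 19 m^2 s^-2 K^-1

Reference: [s] · [kg·m²·s⁻³·A⁻¹] = kg·m²·s⁻²·A⁻¹.
Each option:
  (a) [electrical resistance] = kg·m²·s⁻³·A⁻²
  (b) [impulse] = kg·m·s⁻¹
  (c) kg·s⁻²·A⁻¹
  (d) [kg·m²·s⁻³·A⁻¹] · [s] = kg·m²·s⁻²·A⁻¹  ← same
  (e) m²·s⁻²·K⁻¹
Only (d) matches kg·m²·s⁻²·A⁻¹.

(d)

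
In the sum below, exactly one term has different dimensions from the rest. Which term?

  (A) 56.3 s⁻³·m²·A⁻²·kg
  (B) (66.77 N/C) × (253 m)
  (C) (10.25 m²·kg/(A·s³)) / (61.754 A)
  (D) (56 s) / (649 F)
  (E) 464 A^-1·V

Dimensions:
  (A) kg·m²·s⁻³·A⁻²
  (B) [kg·m·s⁻³·A⁻¹] · [m] = kg·m²·s⁻³·A⁻¹
  (C) [kg·m²·s⁻³·A⁻¹] / [A] = kg·m²·s⁻³·A⁻²
  (D) [s] / [kg⁻¹·m⁻²·s⁴·A²] = kg·m²·s⁻³·A⁻²
  (E) V·A⁻¹ = J·C⁻¹·A⁻¹ = kg·m²·s⁻³·A⁻²
All reduce to kg·m²·s⁻³·A⁻² except (B), which is kg·m²·s⁻³·A⁻¹.

(B)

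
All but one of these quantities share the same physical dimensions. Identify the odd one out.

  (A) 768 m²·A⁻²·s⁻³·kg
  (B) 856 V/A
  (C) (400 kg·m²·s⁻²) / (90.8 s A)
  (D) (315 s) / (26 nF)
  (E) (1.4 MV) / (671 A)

Dimensions:
  (A) kg·m²·s⁻³·A⁻²
  (B) V·A⁻¹ = J·C⁻¹·A⁻¹ = kg·m²·s⁻³·A⁻²
  (C) [kg·m²·s⁻²] / [s·A] = kg·m²·s⁻³·A⁻¹
  (D) [s] / [kg⁻¹·m⁻²·s⁴·A²] = kg·m²·s⁻³·A⁻²
  (E) [kg·m²·s⁻³·A⁻¹] / [A] = kg·m²·s⁻³·A⁻²
All reduce to kg·m²·s⁻³·A⁻² except (C), which is kg·m²·s⁻³·A⁻¹.

(C)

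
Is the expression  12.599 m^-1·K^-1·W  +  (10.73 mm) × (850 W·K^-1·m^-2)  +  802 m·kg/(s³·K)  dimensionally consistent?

In SI base units:
  12.599 m^-1·K^-1·W:  W·m⁻¹·K⁻¹ = J·s⁻¹·m⁻¹·K⁻¹ = kg·m·s⁻³·K⁻¹
  (10.73 mm) × (850 W·K^-1·m^-2):  [m] · [kg·s⁻³·K⁻¹] = kg·m·s⁻³·K⁻¹
  802 m·kg/(s³·K):  kg·m·s⁻³·K⁻¹
Every term reduces to kg·m·s⁻³·K⁻¹.

Yes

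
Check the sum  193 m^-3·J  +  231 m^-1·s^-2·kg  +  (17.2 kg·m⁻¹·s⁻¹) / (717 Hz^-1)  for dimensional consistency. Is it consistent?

Dimensions:
  193 m^-3·J:  J·m⁻³ = N·m·m⁻³ = kg·m⁻¹·s⁻²
  231 m^-1·s^-2·kg:  kg·m⁻¹·s⁻²
  (17.2 kg·m⁻¹·s⁻¹) / (717 Hz^-1):  [kg·m⁻¹·s⁻¹] / [s] = kg·m⁻¹·s⁻²
Every term reduces to kg·m⁻¹·s⁻².

Yes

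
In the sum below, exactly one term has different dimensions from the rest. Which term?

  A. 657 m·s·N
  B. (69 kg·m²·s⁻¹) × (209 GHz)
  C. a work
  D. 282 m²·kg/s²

A.

Expand each in SI base units:
  A. N·m·s = kg·m·s⁻²·m·s = kg·m²·s⁻¹
  B. [kg·m²·s⁻¹] · [s⁻¹] = kg·m²·s⁻²
  C. [work] = kg·m²·s⁻²
  D. kg·m²·s⁻²
All reduce to kg·m²·s⁻² except A., which is kg·m²·s⁻¹.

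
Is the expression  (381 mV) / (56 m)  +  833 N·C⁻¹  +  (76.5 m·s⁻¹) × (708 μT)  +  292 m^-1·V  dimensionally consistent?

Yes

Work out the base dimensions of each:
  (381 mV) / (56 m):  [kg·m²·s⁻³·A⁻¹] / [m] = kg·m·s⁻³·A⁻¹
  833 N·C⁻¹:  N·C⁻¹ = kg·m·s⁻²·(s·A)⁻¹ = kg·m·s⁻³·A⁻¹
  (76.5 m·s⁻¹) × (708 μT):  [m·s⁻¹] · [kg·s⁻²·A⁻¹] = kg·m·s⁻³·A⁻¹
  292 m^-1·V:  V·m⁻¹ = J·C⁻¹·m⁻¹ = kg·m·s⁻³·A⁻¹
Every term reduces to kg·m·s⁻³·A⁻¹.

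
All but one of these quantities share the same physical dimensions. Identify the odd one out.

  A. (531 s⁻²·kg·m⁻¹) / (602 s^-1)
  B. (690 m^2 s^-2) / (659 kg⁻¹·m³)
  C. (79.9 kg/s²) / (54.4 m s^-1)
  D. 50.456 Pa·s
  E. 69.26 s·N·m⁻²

Expand each in SI base units:
  A. [kg·m⁻¹·s⁻²] / [s⁻¹] = kg·m⁻¹·s⁻¹
  B. [m²·s⁻²] / [kg⁻¹·m³] = kg·m⁻¹·s⁻²
  C. [kg·s⁻²] / [m·s⁻¹] = kg·m⁻¹·s⁻¹
  D. Pa·s = N·m⁻²·s = kg·m⁻¹·s⁻¹
  E. N·s·m⁻² = kg·m·s⁻²·s·m⁻² = kg·m⁻¹·s⁻¹
All reduce to kg·m⁻¹·s⁻¹ except B., which is kg·m⁻¹·s⁻².

B.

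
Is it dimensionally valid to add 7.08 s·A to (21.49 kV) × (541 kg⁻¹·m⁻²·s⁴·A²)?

Yes

In SI base units:
  7.08 s·A:  A·s = s·A
  (21.49 kV) × (541 kg⁻¹·m⁻²·s⁴·A²):  [kg·m²·s⁻³·A⁻¹] · [kg⁻¹·m⁻²·s⁴·A²] = s·A
Both are s·A, so they have the same dimensions and can be added.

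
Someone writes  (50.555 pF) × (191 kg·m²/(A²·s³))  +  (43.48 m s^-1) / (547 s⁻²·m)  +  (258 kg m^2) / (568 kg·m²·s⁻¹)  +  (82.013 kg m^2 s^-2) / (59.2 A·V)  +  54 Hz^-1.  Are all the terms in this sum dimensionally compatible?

Work out the base dimensions of each:
  (50.555 pF) × (191 kg·m²/(A²·s³)):  [kg⁻¹·m⁻²·s⁴·A²] · [kg·m²·s⁻³·A⁻²] = s
  (43.48 m s^-1) / (547 s⁻²·m):  [m·s⁻¹] / [m·s⁻²] = s
  (258 kg m^2) / (568 kg·m²·s⁻¹):  [kg·m²] / [kg·m²·s⁻¹] = s
  (82.013 kg m^2 s^-2) / (59.2 A·V):  [kg·m²·s⁻²] / [kg·m²·s⁻³] = s
  54 Hz^-1:  Hz⁻¹ = (s⁻¹)⁻¹ = s
Every term reduces to s.

Yes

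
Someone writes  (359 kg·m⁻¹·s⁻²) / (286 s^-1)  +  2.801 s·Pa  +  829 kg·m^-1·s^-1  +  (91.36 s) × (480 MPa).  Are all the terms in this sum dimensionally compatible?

Yes

Work out the base dimensions of each:
  (359 kg·m⁻¹·s⁻²) / (286 s^-1):  [kg·m⁻¹·s⁻²] / [s⁻¹] = kg·m⁻¹·s⁻¹
  2.801 s·Pa:  Pa·s = N·m⁻²·s = kg·m⁻¹·s⁻¹
  829 kg·m^-1·s^-1:  kg·m⁻¹·s⁻¹
  (91.36 s) × (480 MPa):  [s] · [kg·m⁻¹·s⁻²] = kg·m⁻¹·s⁻¹
Every term reduces to kg·m⁻¹·s⁻¹.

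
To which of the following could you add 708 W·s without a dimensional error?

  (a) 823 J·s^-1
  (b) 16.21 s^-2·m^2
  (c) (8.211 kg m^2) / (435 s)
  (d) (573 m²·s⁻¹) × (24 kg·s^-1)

(d)

Reference: W·s = J·s⁻¹·s = kg·m²·s⁻².
Each option:
  (a) J·s⁻¹ = N·m·s⁻¹ = kg·m²·s⁻³
  (b) m²·s⁻²
  (c) [kg·m²] / [s] = kg·m²·s⁻¹
  (d) [m²·s⁻¹] · [kg·s⁻¹] = kg·m²·s⁻²  ← same
Only (d) matches kg·m²·s⁻².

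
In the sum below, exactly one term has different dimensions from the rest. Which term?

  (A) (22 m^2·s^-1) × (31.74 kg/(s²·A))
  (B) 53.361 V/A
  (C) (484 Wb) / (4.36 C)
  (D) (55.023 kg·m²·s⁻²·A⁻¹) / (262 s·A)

Dimensions:
  (A) [m²·s⁻¹] · [kg·s⁻²·A⁻¹] = kg·m²·s⁻³·A⁻¹
  (B) V·A⁻¹ = J·C⁻¹·A⁻¹ = kg·m²·s⁻³·A⁻²
  (C) [kg·m²·s⁻²·A⁻¹] / [s·A] = kg·m²·s⁻³·A⁻²
  (D) [kg·m²·s⁻²·A⁻¹] / [s·A] = kg·m²·s⁻³·A⁻²
All reduce to kg·m²·s⁻³·A⁻² except (A), which is kg·m²·s⁻³·A⁻¹.

(A)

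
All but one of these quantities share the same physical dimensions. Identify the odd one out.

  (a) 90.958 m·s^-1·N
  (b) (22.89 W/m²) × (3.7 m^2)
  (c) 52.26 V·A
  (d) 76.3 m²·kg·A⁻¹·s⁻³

Work out the base dimensions of each:
  (a) N·m·s⁻¹ = kg·m·s⁻²·m·s⁻¹ = kg·m²·s⁻³
  (b) [kg·s⁻³] · [m²] = kg·m²·s⁻³
  (c) V·A = J·C⁻¹·A = kg·m²·s⁻³
  (d) kg·m²·s⁻³·A⁻¹
All reduce to kg·m²·s⁻³ except (d), which is kg·m²·s⁻³·A⁻¹.

(d)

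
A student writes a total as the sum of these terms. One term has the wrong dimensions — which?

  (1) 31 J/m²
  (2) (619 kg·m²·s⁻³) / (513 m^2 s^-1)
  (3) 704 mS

In SI base units:
  (1) J·m⁻² = N·m·m⁻² = kg·s⁻²
  (2) [kg·m²·s⁻³] / [m²·s⁻¹] = kg·s⁻²
  (3) S = Ω⁻¹ = kg⁻¹·m⁻²·s³·A²
All reduce to kg·s⁻² except (3), which is kg⁻¹·m⁻²·s³·A².

(3)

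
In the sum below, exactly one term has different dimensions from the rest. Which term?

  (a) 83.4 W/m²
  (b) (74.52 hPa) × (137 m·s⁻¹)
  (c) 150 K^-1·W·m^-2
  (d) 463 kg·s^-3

(c)

In SI base units:
  (a) W·m⁻² = J·s⁻¹·m⁻² = kg·s⁻³
  (b) [kg·m⁻¹·s⁻²] · [m·s⁻¹] = kg·s⁻³
  (c) W·m⁻²·K⁻¹ = J·s⁻¹·m⁻²·K⁻¹ = kg·s⁻³·K⁻¹
  (d) kg·s⁻³
All reduce to kg·s⁻³ except (c), which is kg·s⁻³·K⁻¹.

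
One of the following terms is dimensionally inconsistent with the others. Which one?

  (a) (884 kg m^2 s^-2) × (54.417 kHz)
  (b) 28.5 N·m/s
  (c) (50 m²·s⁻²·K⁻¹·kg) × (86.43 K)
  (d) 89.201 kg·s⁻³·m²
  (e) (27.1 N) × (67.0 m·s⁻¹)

(c)

Dimensions:
  (a) [kg·m²·s⁻²] · [s⁻¹] = kg·m²·s⁻³
  (b) N·m·s⁻¹ = kg·m·s⁻²·m·s⁻¹ = kg·m²·s⁻³
  (c) [kg·m²·s⁻²·K⁻¹] · [K] = kg·m²·s⁻²
  (d) kg·m²·s⁻³
  (e) [kg·m·s⁻²] · [m·s⁻¹] = kg·m²·s⁻³
All reduce to kg·m²·s⁻³ except (c), which is kg·m²·s⁻².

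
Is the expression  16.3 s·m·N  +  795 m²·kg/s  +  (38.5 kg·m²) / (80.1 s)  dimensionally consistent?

Yes

Expand each in SI base units:
  16.3 s·m·N:  N·m·s = kg·m·s⁻²·m·s = kg·m²·s⁻¹
  795 m²·kg/s:  kg·m²·s⁻¹
  (38.5 kg·m²) / (80.1 s):  [kg·m²] / [s] = kg·m²·s⁻¹
Every term reduces to kg·m²·s⁻¹.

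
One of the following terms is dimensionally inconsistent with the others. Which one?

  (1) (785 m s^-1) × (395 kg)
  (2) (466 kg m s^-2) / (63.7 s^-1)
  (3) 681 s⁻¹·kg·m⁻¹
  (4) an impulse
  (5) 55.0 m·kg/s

(3)

Work out the base dimensions of each:
  (1) [m·s⁻¹] · [kg] = kg·m·s⁻¹
  (2) [kg·m·s⁻²] / [s⁻¹] = kg·m·s⁻¹
  (3) kg·m⁻¹·s⁻¹
  (4) [impulse] = kg·m·s⁻¹
  (5) kg·m·s⁻¹
All reduce to kg·m·s⁻¹ except (3), which is kg·m⁻¹·s⁻¹.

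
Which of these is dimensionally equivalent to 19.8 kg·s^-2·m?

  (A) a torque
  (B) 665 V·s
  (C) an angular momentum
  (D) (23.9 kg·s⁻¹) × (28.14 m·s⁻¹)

Reference: kg·m·s⁻².
Each option:
  (A) [torque] = kg·m²·s⁻²
  (B) V·s = J·C⁻¹·s = kg·m²·s⁻²·A⁻¹
  (C) [angular momentum] = kg·m²·s⁻¹
  (D) [kg·s⁻¹] · [m·s⁻¹] = kg·m·s⁻²  ← same
Only (D) matches kg·m·s⁻².

(D)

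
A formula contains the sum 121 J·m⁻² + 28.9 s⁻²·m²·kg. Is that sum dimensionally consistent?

Expand each in SI base units:
  121 J·m⁻²:  J·m⁻² = N·m·m⁻² = kg·s⁻²
  28.9 s⁻²·m²·kg:  kg·m²·s⁻²
kg·s⁻² ≠ kg·m²·s⁻², so they cannot be added.

No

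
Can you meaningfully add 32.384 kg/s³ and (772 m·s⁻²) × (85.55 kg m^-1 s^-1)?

Work out the base dimensions of each:
  32.384 kg/s³:  kg·s⁻³
  (772 m·s⁻²) × (85.55 kg m^-1 s^-1):  [m·s⁻²] · [kg·m⁻¹·s⁻¹] = kg·s⁻³
Both are kg·s⁻³, so they have the same dimensions and can be added.

Yes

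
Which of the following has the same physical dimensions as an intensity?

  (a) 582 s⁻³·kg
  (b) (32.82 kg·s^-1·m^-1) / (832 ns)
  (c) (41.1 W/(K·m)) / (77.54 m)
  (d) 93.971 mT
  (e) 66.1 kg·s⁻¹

Reference: [intensity] = kg·s⁻³.
Each option:
  (a) kg·s⁻³  ← same
  (b) [kg·m⁻¹·s⁻¹] / [s] = kg·m⁻¹·s⁻²
  (c) [kg·m·s⁻³·K⁻¹] / [m] = kg·s⁻³·K⁻¹
  (d) T = Wb·m⁻² = kg·s⁻²·A⁻¹
  (e) kg·s⁻¹
Only (a) matches kg·s⁻³.

(a)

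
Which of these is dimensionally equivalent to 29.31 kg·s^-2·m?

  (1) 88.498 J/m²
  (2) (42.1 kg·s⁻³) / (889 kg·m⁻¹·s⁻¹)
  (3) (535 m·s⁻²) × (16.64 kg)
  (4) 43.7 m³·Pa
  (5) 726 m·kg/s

(3)

Reference: kg·m·s⁻².
Each option:
  (1) J·m⁻² = N·m·m⁻² = kg·s⁻²
  (2) [kg·s⁻³] / [kg·m⁻¹·s⁻¹] = m·s⁻²
  (3) [m·s⁻²] · [kg] = kg·m·s⁻²  ← same
  (4) Pa·m³ = N·m⁻²·m³ = kg·m²·s⁻²
  (5) kg·m·s⁻¹
Only (3) matches kg·m·s⁻².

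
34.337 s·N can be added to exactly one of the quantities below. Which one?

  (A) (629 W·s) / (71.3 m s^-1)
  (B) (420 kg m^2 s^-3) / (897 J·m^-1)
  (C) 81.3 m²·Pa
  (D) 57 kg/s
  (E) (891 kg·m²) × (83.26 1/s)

Reference: N·s = kg·m·s⁻²·s = kg·m·s⁻¹.
Each option:
  (A) [kg·m²·s⁻²] / [m·s⁻¹] = kg·m·s⁻¹  ← same
  (B) [kg·m²·s⁻³] / [kg·m·s⁻²] = m·s⁻¹
  (C) Pa·m² = N·m⁻²·m² = kg·m·s⁻²
  (D) kg·s⁻¹
  (E) [kg·m²] · [s⁻¹] = kg·m²·s⁻¹
Only (A) matches kg·m·s⁻¹.

(A)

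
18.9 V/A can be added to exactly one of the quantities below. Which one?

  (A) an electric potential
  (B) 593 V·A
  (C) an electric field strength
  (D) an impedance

(D)

Reference: V·A⁻¹ = J·C⁻¹·A⁻¹ = kg·m²·s⁻³·A⁻².
Each option:
  (A) [electric potential] = kg·m²·s⁻³·A⁻¹
  (B) V·A = J·C⁻¹·A = kg·m²·s⁻³
  (C) [electric field strength] = kg·m·s⁻³·A⁻¹
  (D) [impedance] = kg·m²·s⁻³·A⁻²  ← same
Only (D) matches kg·m²·s⁻³·A⁻².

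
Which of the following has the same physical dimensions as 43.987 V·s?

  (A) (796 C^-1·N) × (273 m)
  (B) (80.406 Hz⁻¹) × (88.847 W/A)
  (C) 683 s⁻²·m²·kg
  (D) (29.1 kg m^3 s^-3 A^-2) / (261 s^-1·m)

Reference: V·s = J·C⁻¹·s = kg·m²·s⁻²·A⁻¹.
Each option:
  (A) [kg·m·s⁻³·A⁻¹] · [m] = kg·m²·s⁻³·A⁻¹
  (B) [s] · [kg·m²·s⁻³·A⁻¹] = kg·m²·s⁻²·A⁻¹  ← same
  (C) kg·m²·s⁻²
  (D) [kg·m³·s⁻³·A⁻²] / [m·s⁻¹] = kg·m²·s⁻²·A⁻²
Only (B) matches kg·m²·s⁻²·A⁻¹.

(B)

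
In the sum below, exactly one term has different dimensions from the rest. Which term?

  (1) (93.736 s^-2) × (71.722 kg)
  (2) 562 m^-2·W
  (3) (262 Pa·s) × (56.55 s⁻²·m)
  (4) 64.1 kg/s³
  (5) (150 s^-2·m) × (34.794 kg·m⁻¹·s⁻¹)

In SI base units:
  (1) [s⁻²] · [kg] = kg·s⁻²
  (2) W·m⁻² = J·s⁻¹·m⁻² = kg·s⁻³
  (3) [kg·m⁻¹·s⁻¹] · [m·s⁻²] = kg·s⁻³
  (4) kg·s⁻³
  (5) [m·s⁻²] · [kg·m⁻¹·s⁻¹] = kg·s⁻³
All reduce to kg·s⁻³ except (1), which is kg·s⁻².

(1)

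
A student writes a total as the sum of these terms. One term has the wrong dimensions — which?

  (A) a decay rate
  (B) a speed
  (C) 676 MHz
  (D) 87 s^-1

(B)

Expand each in SI base units:
  (A) [decay rate] = s⁻¹
  (B) [speed] = m·s⁻¹
  (C) Hz = s⁻¹
  (D) s⁻¹
All reduce to s⁻¹ except (B), which is m·s⁻¹.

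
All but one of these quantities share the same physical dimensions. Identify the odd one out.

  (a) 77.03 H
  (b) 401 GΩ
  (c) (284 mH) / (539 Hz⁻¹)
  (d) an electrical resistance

Work out the base dimensions of each:
  (a) H = V·s·A⁻¹ = kg·m²·s⁻²·A⁻²
  (b) Ω = V·A⁻¹ = kg·m²·s⁻³·A⁻²
  (c) [kg·m²·s⁻²·A⁻²] / [s] = kg·m²·s⁻³·A⁻²
  (d) [electrical resistance] = kg·m²·s⁻³·A⁻²
All reduce to kg·m²·s⁻³·A⁻² except (a), which is kg·m²·s⁻²·A⁻².

(a)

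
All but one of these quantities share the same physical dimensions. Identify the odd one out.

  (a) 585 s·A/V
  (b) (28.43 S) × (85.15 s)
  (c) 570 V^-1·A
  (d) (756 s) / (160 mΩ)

Work out the base dimensions of each:
  (a) A·s·V⁻¹ = A·s·(J·C⁻¹)⁻¹ = kg⁻¹·m⁻²·s⁴·A²
  (b) [kg⁻¹·m⁻²·s³·A²] · [s] = kg⁻¹·m⁻²·s⁴·A²
  (c) A·V⁻¹ = A·(J·C⁻¹)⁻¹ = kg⁻¹·m⁻²·s³·A²
  (d) [s] / [kg·m²·s⁻³·A⁻²] = kg⁻¹·m⁻²·s⁴·A²
All reduce to kg⁻¹·m⁻²·s⁴·A² except (c), which is kg⁻¹·m⁻²·s³·A².

(c)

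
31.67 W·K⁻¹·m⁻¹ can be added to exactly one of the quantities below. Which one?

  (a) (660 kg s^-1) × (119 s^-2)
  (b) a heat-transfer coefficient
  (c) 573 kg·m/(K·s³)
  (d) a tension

Reference: W·m⁻¹·K⁻¹ = J·s⁻¹·m⁻¹·K⁻¹ = kg·m·s⁻³·K⁻¹.
Each option:
  (a) [kg·s⁻¹] · [s⁻²] = kg·s⁻³
  (b) [heat-transfer coefficient] = kg·s⁻³·K⁻¹
  (c) kg·m·s⁻³·K⁻¹  ← same
  (d) [tension] = kg·m·s⁻²
Only (c) matches kg·m·s⁻³·K⁻¹.

(c)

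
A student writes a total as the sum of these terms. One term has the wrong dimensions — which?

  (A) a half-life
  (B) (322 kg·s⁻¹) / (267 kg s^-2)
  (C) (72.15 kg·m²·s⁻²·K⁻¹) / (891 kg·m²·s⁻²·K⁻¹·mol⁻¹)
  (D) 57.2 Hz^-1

(C)

Expand each in SI base units:
  (A) [half-life] = s
  (B) [kg·s⁻¹] / [kg·s⁻²] = s
  (C) [kg·m²·s⁻²·K⁻¹] / [kg·m²·s⁻²·K⁻¹·mol⁻¹] = mol
  (D) Hz⁻¹ = (s⁻¹)⁻¹ = s
All reduce to s except (C), which is mol.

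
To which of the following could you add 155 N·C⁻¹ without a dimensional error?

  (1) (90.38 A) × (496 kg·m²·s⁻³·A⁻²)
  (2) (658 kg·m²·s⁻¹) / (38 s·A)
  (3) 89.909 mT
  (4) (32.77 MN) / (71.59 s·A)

(4)

Reference: N·C⁻¹ = kg·m·s⁻²·(s·A)⁻¹ = kg·m·s⁻³·A⁻¹.
Each option:
  (1) [A] · [kg·m²·s⁻³·A⁻²] = kg·m²·s⁻³·A⁻¹
  (2) [kg·m²·s⁻¹] / [s·A] = kg·m²·s⁻²·A⁻¹
  (3) T = Wb·m⁻² = kg·s⁻²·A⁻¹
  (4) [kg·m·s⁻²] / [s·A] = kg·m·s⁻³·A⁻¹  ← same
Only (4) matches kg·m·s⁻³·A⁻¹.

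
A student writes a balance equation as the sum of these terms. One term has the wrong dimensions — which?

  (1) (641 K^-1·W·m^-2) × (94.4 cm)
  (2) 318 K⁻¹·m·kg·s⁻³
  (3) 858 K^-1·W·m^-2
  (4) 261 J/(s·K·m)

Work out the base dimensions of each:
  (1) [kg·s⁻³·K⁻¹] · [m] = kg·m·s⁻³·K⁻¹
  (2) kg·m·s⁻³·K⁻¹
  (3) W·m⁻²·K⁻¹ = J·s⁻¹·m⁻²·K⁻¹ = kg·s⁻³·K⁻¹
  (4) J·s⁻¹·m⁻¹·K⁻¹ = N·m·s⁻¹·m⁻¹·K⁻¹ = kg·m·s⁻³·K⁻¹
All reduce to kg·m·s⁻³·K⁻¹ except (3), which is kg·s⁻³·K⁻¹.

(3)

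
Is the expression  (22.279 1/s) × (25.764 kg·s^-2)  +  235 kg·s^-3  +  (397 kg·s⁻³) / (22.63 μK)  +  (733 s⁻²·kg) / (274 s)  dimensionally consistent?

No

In SI base units:
  (22.279 1/s) × (25.764 kg·s^-2):  [s⁻¹] · [kg·s⁻²] = kg·s⁻³
  235 kg·s^-3:  kg·s⁻³
  (397 kg·s⁻³) / (22.63 μK):  [kg·s⁻³] / [K] = kg·s⁻³·K⁻¹
  (733 s⁻²·kg) / (274 s):  [kg·s⁻²] / [s] = kg·s⁻³
The terms do not share a single dimension (kg·s⁻³ vs kg·s⁻³·K⁻¹).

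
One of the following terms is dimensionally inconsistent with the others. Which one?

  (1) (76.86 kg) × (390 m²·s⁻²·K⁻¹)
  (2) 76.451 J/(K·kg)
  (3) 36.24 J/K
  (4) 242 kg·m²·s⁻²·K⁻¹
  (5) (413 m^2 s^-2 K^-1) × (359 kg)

(2)

Work out the base dimensions of each:
  (1) [kg] · [m²·s⁻²·K⁻¹] = kg·m²·s⁻²·K⁻¹
  (2) J·kg⁻¹·K⁻¹ = N·m·kg⁻¹·K⁻¹ = m²·s⁻²·K⁻¹
  (3) J·K⁻¹ = N·m·K⁻¹ = kg·m²·s⁻²·K⁻¹
  (4) kg·m²·s⁻²·K⁻¹
  (5) [m²·s⁻²·K⁻¹] · [kg] = kg·m²·s⁻²·K⁻¹
All reduce to kg·m²·s⁻²·K⁻¹ except (2), which is m²·s⁻²·K⁻¹.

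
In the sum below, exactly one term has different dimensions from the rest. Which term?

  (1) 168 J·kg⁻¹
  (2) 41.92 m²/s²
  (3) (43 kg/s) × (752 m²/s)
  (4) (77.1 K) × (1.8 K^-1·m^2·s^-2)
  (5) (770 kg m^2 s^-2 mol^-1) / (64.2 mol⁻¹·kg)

Dimensions:
  (1) J·kg⁻¹ = N·m·kg⁻¹ = m²·s⁻²
  (2) m²·s⁻²
  (3) [kg·s⁻¹] · [m²·s⁻¹] = kg·m²·s⁻²
  (4) [K] · [m²·s⁻²·K⁻¹] = m²·s⁻²
  (5) [kg·m²·s⁻²·mol⁻¹] / [kg·mol⁻¹] = m²·s⁻²
All reduce to m²·s⁻² except (3), which is kg·m²·s⁻².

(3)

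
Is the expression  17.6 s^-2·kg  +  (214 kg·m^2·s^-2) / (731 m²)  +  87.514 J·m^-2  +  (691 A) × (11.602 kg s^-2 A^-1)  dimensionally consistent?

Yes

Work out the base dimensions of each:
  17.6 s^-2·kg:  kg·s⁻²
  (214 kg·m^2·s^-2) / (731 m²):  [kg·m²·s⁻²] / [m²] = kg·s⁻²
  87.514 J·m^-2:  J·m⁻² = N·m·m⁻² = kg·s⁻²
  (691 A) × (11.602 kg s^-2 A^-1):  [A] · [kg·s⁻²·A⁻¹] = kg·s⁻²
Every term reduces to kg·s⁻².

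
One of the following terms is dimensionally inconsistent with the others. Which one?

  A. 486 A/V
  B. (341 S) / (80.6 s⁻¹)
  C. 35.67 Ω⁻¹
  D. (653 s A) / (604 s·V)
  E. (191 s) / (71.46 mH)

B.

Reduce each to base SI dimensions:
  A. A·V⁻¹ = A·(J·C⁻¹)⁻¹ = kg⁻¹·m⁻²·s³·A²
  B. [kg⁻¹·m⁻²·s³·A²] / [s⁻¹] = kg⁻¹·m⁻²·s⁴·A²
  C. Ω⁻¹ = (V·A⁻¹)⁻¹ = kg⁻¹·m⁻²·s³·A²
  D. [s·A] / [kg·m²·s⁻²·A⁻¹] = kg⁻¹·m⁻²·s³·A²
  E. [s] / [kg·m²·s⁻²·A⁻²] = kg⁻¹·m⁻²·s³·A²
All reduce to kg⁻¹·m⁻²·s³·A² except B., which is kg⁻¹·m⁻²·s⁴·A².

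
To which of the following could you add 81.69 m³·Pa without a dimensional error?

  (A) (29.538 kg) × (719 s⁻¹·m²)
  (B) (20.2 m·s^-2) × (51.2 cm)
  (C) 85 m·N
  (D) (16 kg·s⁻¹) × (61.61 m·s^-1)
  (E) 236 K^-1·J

(C)

Reference: Pa·m³ = N·m⁻²·m³ = kg·m²·s⁻².
Each option:
  (A) [kg] · [m²·s⁻¹] = kg·m²·s⁻¹
  (B) [m·s⁻²] · [m] = m²·s⁻²
  (C) N·m = kg·m·s⁻²·m = kg·m²·s⁻²  ← same
  (D) [kg·s⁻¹] · [m·s⁻¹] = kg·m·s⁻²
  (E) J·K⁻¹ = N·m·K⁻¹ = kg·m²·s⁻²·K⁻¹
Only (C) matches kg·m²·s⁻².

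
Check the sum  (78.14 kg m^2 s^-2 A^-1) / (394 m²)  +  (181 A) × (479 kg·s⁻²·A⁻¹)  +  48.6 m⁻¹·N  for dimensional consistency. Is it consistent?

Reduce each to base SI dimensions:
  (78.14 kg m^2 s^-2 A^-1) / (394 m²):  [kg·m²·s⁻²·A⁻¹] / [m²] = kg·s⁻²·A⁻¹
  (181 A) × (479 kg·s⁻²·A⁻¹):  [A] · [kg·s⁻²·A⁻¹] = kg·s⁻²
  48.6 m⁻¹·N:  N·m⁻¹ = kg·m·s⁻²·m⁻¹ = kg·s⁻²
The terms do not share a single dimension (kg·s⁻² vs kg·s⁻²·A⁻¹).

No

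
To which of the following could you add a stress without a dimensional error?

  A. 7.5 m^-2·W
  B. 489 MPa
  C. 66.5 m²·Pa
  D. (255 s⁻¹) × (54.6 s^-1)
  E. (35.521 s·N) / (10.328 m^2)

B.

Reference: [stress] = kg·m⁻¹·s⁻².
Each option:
  A. W·m⁻² = J·s⁻¹·m⁻² = kg·s⁻³
  B. Pa = N·m⁻² = kg·m⁻¹·s⁻²  ← same
  C. Pa·m² = N·m⁻²·m² = kg·m·s⁻²
  D. [s⁻¹] · [s⁻¹] = s⁻²
  E. [kg·m·s⁻¹] / [m²] = kg·m⁻¹·s⁻¹
Only B. matches kg·m⁻¹·s⁻².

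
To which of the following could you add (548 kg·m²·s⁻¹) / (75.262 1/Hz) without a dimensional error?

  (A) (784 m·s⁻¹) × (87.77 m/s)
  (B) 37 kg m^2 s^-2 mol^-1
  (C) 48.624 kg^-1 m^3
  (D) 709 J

(D)

Reference: [kg·m²·s⁻¹] / [s] = kg·m²·s⁻².
Each option:
  (A) [m·s⁻¹] · [m·s⁻¹] = m²·s⁻²
  (B) kg·m²·s⁻²·mol⁻¹
  (C) kg⁻¹·m³
  (D) J = N·m = kg·m²·s⁻²  ← same
Only (D) matches kg·m²·s⁻².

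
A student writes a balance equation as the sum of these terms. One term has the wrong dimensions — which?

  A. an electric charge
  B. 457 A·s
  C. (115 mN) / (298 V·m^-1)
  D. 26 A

Expand each in SI base units:
  A. [electric charge] = s·A
  B. A·s = s·A
  C. [kg·m·s⁻²] / [kg·m·s⁻³·A⁻¹] = s·A
  D. A
All reduce to s·A except D., which is A.

D.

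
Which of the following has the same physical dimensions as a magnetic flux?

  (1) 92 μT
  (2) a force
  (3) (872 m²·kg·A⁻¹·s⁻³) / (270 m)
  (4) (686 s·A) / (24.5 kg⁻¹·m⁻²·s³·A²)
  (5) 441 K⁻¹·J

(4)

Reference: [magnetic flux] = kg·m²·s⁻²·A⁻¹.
Each option:
  (1) T = Wb·m⁻² = kg·s⁻²·A⁻¹
  (2) [force] = kg·m·s⁻²
  (3) [kg·m²·s⁻³·A⁻¹] / [m] = kg·m·s⁻³·A⁻¹
  (4) [s·A] / [kg⁻¹·m⁻²·s³·A²] = kg·m²·s⁻²·A⁻¹  ← same
  (5) J·K⁻¹ = N·m·K⁻¹ = kg·m²·s⁻²·K⁻¹
Only (4) matches kg·m²·s⁻²·A⁻¹.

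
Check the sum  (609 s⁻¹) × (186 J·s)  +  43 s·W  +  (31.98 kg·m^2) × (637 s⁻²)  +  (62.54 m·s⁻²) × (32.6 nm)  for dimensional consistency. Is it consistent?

No

Dimensions:
  (609 s⁻¹) × (186 J·s):  [s⁻¹] · [kg·m²·s⁻¹] = kg·m²·s⁻²
  43 s·W:  W·s = J·s⁻¹·s = kg·m²·s⁻²
  (31.98 kg·m^2) × (637 s⁻²):  [kg·m²] · [s⁻²] = kg·m²·s⁻²
  (62.54 m·s⁻²) × (32.6 nm):  [m·s⁻²] · [m] = m²·s⁻²
The terms do not share a single dimension (kg·m²·s⁻² vs m²·s⁻²).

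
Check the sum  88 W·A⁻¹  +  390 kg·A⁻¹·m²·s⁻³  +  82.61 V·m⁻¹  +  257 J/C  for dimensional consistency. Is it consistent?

No

Dimensions:
  88 W·A⁻¹:  W·A⁻¹ = J·s⁻¹·A⁻¹ = kg·m²·s⁻³·A⁻¹
  390 kg·A⁻¹·m²·s⁻³:  kg·m²·s⁻³·A⁻¹
  82.61 V·m⁻¹:  V·m⁻¹ = J·C⁻¹·m⁻¹ = kg·m·s⁻³·A⁻¹
  257 J/C:  J·C⁻¹ = N·m·(s·A)⁻¹ = kg·m²·s⁻³·A⁻¹
The terms do not share a single dimension (kg·m²·s⁻³·A⁻¹ vs kg·m·s⁻³·A⁻¹).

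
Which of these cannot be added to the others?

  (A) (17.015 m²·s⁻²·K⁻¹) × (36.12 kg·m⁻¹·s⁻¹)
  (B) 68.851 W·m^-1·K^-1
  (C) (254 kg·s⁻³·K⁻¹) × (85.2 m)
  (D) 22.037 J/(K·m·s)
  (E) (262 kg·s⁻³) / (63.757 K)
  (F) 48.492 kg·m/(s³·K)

(E)

Work out the base dimensions of each:
  (A) [m²·s⁻²·K⁻¹] · [kg·m⁻¹·s⁻¹] = kg·m·s⁻³·K⁻¹
  (B) W·m⁻¹·K⁻¹ = J·s⁻¹·m⁻¹·K⁻¹ = kg·m·s⁻³·K⁻¹
  (C) [kg·s⁻³·K⁻¹] · [m] = kg·m·s⁻³·K⁻¹
  (D) J·s⁻¹·m⁻¹·K⁻¹ = N·m·s⁻¹·m⁻¹·K⁻¹ = kg·m·s⁻³·K⁻¹
  (E) [kg·s⁻³] / [K] = kg·s⁻³·K⁻¹
  (F) kg·m·s⁻³·K⁻¹
All reduce to kg·m·s⁻³·K⁻¹ except (E), which is kg·s⁻³·K⁻¹.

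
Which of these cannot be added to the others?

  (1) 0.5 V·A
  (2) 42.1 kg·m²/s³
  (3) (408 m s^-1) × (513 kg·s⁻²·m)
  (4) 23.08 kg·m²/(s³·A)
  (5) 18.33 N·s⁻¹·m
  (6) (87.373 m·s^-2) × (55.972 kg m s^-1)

(4)

In SI base units:
  (1) V·A = J·C⁻¹·A = kg·m²·s⁻³
  (2) kg·m²·s⁻³
  (3) [m·s⁻¹] · [kg·m·s⁻²] = kg·m²·s⁻³
  (4) kg·m²·s⁻³·A⁻¹
  (5) N·m·s⁻¹ = kg·m·s⁻²·m·s⁻¹ = kg·m²·s⁻³
  (6) [m·s⁻²] · [kg·m·s⁻¹] = kg·m²·s⁻³
All reduce to kg·m²·s⁻³ except (4), which is kg·m²·s⁻³·A⁻¹.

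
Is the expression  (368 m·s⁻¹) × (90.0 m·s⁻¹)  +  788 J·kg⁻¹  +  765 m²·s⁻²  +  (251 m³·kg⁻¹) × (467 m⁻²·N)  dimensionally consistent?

In SI base units:
  (368 m·s⁻¹) × (90.0 m·s⁻¹):  [m·s⁻¹] · [m·s⁻¹] = m²·s⁻²
  788 J·kg⁻¹:  J·kg⁻¹ = N·m·kg⁻¹ = m²·s⁻²
  765 m²·s⁻²:  m²·s⁻²
  (251 m³·kg⁻¹) × (467 m⁻²·N):  [kg⁻¹·m³] · [kg·m⁻¹·s⁻²] = m²·s⁻²
Every term reduces to m²·s⁻².

Yes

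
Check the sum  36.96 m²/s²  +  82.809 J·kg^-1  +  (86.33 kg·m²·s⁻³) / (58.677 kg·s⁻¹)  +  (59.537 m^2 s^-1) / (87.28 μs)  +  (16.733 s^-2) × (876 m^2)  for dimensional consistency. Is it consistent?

Yes

Reduce each to base SI dimensions:
  36.96 m²/s²:  m²·s⁻²
  82.809 J·kg^-1:  J·kg⁻¹ = N·m·kg⁻¹ = m²·s⁻²
  (86.33 kg·m²·s⁻³) / (58.677 kg·s⁻¹):  [kg·m²·s⁻³] / [kg·s⁻¹] = m²·s⁻²
  (59.537 m^2 s^-1) / (87.28 μs):  [m²·s⁻¹] / [s] = m²·s⁻²
  (16.733 s^-2) × (876 m^2):  [s⁻²] · [m²] = m²·s⁻²
Every term reduces to m²·s⁻².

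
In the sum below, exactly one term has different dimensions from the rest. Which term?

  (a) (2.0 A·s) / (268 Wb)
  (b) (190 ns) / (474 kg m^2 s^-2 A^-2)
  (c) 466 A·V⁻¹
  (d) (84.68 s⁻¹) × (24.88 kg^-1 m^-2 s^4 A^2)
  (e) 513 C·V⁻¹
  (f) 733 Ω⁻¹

(e)

Dimensions:
  (a) [s·A] / [kg·m²·s⁻²·A⁻¹] = kg⁻¹·m⁻²·s³·A²
  (b) [s] / [kg·m²·s⁻²·A⁻²] = kg⁻¹·m⁻²·s³·A²
  (c) A·V⁻¹ = A·(J·C⁻¹)⁻¹ = kg⁻¹·m⁻²·s³·A²
  (d) [s⁻¹] · [kg⁻¹·m⁻²·s⁴·A²] = kg⁻¹·m⁻²·s³·A²
  (e) C·V⁻¹ = s·A·(J·C⁻¹)⁻¹ = kg⁻¹·m⁻²·s⁴·A²
  (f) Ω⁻¹ = (V·A⁻¹)⁻¹ = kg⁻¹·m⁻²·s³·A²
All reduce to kg⁻¹·m⁻²·s³·A² except (e), which is kg⁻¹·m⁻²·s⁴·A².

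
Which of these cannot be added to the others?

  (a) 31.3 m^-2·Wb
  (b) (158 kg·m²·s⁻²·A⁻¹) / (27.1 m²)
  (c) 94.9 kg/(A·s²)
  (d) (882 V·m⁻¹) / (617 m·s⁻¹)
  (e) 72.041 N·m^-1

Reduce each to base SI dimensions:
  (a) Wb·m⁻² = V·s·m⁻² = kg·s⁻²·A⁻¹
  (b) [kg·m²·s⁻²·A⁻¹] / [m²] = kg·s⁻²·A⁻¹
  (c) kg·s⁻²·A⁻¹
  (d) [kg·m·s⁻³·A⁻¹] / [m·s⁻¹] = kg·s⁻²·A⁻¹
  (e) N·m⁻¹ = kg·m·s⁻²·m⁻¹ = kg·s⁻²
All reduce to kg·s⁻²·A⁻¹ except (e), which is kg·s⁻².

(e)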